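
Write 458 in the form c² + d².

We need to find integers c, d > 0 such that c² + d² = 458.
Trying c = 13: d² = 458 - 13² = 458 - 169 = 289
d = 17
Check: 13² + 17² = 169 + 289 = 458 ✓

458 = 13² + 17²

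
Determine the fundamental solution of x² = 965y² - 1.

We need x² = 965y² - 1. Try successive y:
y = 1: x² = 965·1² - 1 = 964, not a perfect square
y = 2: x² = 965·2² - 1 = 3859, not a perfect square
y = 3: x² = 965·3² - 1 = 8684, not a perfect square
...
y = 481: x² = 965·481² - 1 = 223263364 = 14942² ✓
Check: 14942² - 965·481² = 223263364 - 223263365 = -1 ✓

x = 14942, y = 481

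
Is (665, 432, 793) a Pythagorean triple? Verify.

Compute a² + b² = 665² + 432² = 442225 + 186624 = 628849
Compute c² = 793² = 628849
Since 628849 = 628849, confirmed.

Yes, it is a Pythagorean triple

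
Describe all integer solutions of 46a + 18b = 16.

Step 1: Compute gcd(46, 18) = 2.
Since 2 divides 16, solutions exist.

Step 2: Find a particular solution using extended Euclidean algorithm.
We get a₀ = 16, b₀ = -40.
Check: 46*16 + 18*-40 = 16 = 16 ✓

Step 3: Write the general solution.
a = 16 + (18/2)t = 16 + 9t
b = -40 - (46/2)t = -40 - 23t
for any integer t.

a = 16 + 9t, b = -40 - 23t for integer t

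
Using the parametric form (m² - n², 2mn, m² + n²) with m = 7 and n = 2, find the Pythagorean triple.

a = m² - n² = 7² - 2² = 49 - 4 = 45
b = 2mn = 2·7·2 = 28
c = m² + n² = 49 + 4 = 53
Verify: 45² + 28² = 2025 + 784 = 2809 = 53² ✓

(45, 28, 53)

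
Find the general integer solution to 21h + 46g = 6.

Step 1: Compute gcd(21, 46) = 1.
Since 1 divides 6, solutions exist.

Step 2: Find a particular solution using extended Euclidean algorithm.
We get h₀ = 66, g₀ = -30.
Check: 21*66 + 46*-30 = 6 = 6 ✓

Step 3: Write the general solution.
h = 66 + (46/1)t = 66 + 46t
g = -30 - (21/1)t = -30 - 21t
for any integer t.

h = 66 + 46t, g = -30 - 21t for integer t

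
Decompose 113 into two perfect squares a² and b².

We need to find integers a, b > 0 such that a² + b² = 113.
Trying a = 7: b² = 113 - 7² = 113 - 49 = 64
b = 8
Check: 7² + 8² = 49 + 64 = 113 ✓

113 = 7² + 8²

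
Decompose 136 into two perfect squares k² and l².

We need to find integers k, l > 0 such that k² + l² = 136.
Trying k = 6: l² = 136 - 6² = 136 - 36 = 100
l = 10
Check: 6² + 10² = 36 + 100 = 136 ✓

136 = 6² + 10²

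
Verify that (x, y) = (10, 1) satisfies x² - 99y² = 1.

Compute x² = 10² = 100
Compute 99y² = 99·1² = 99·1 = 99
x² - 99y² = 100 - 99 = 1
Since this equals 1, (10, 1) is a solution.

Yes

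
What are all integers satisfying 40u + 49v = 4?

Step 1: Compute gcd(40, 49) = 1.
Since 1 divides 4, solutions exist.

Step 2: Find a particular solution using extended Euclidean algorithm.
We get u₀ = -44, v₀ = 36.
Check: 40*-44 + 49*36 = 4 = 4 ✓

Step 3: Write the general solution.
u = -44 + (49/1)t = -44 + 49t
v = 36 - (40/1)t = 36 - 40t
for any integer t.

u = -44 + 49t, v = 36 - 40t for integer t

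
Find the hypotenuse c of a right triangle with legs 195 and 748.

c² = a² + b² = 195² + 748² = 38025 + 559504 = 597529
c = sqrt(597529) = 773

773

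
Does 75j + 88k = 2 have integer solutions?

Step 1: Compute gcd(75, 88).
gcd(75, 88) = 1

Step 2: Check divisibility.
Does 1 divide 2? 2 = 1 x 2, so yes.

By the theorem on linear Diophantine equations, 75j + 88k = 2 has integer solutions if and only if gcd(75, 88) divides 2. Since 1 | 2, solutions exist.

Yes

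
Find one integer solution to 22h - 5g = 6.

Step 1: Check solvability.
gcd(22, 5) = 1
Since 1 divides 6, solutions exist.

Step 2: Apply extended Euclidean algorithm to find gcd.
We find integers such that 22*x0 + 5*y0 = 1

Step 3: Scale the particular solution.
Multiply by 6/1 = 6:
h = -12, g = -54

Step 4: Verify.
22*(-12) - 5*(-54) = 6 = 6 ✓

h = -12, g = -54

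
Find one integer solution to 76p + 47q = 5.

Step 1: Check solvability.
gcd(76, 47) = 1
Since 1 divides 5, solutions exist.

Step 2: Apply extended Euclidean algorithm to find gcd.
We find integers such that 76*x0 + 47*y0 = 1

Step 3: Scale the particular solution.
Multiply by 5/1 = 5:
p = 65, q = -105

Step 4: Verify.
76*(65) + 47*(-105) = 5 = 5 ✓

p = 65, q = -105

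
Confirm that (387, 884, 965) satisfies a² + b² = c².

Compute a² + b² = 387² + 884² = 149769 + 781456 = 931225
Compute c² = 965² = 931225
Since 931225 = 931225, confirmed.

Yes, it is a Pythagorean triple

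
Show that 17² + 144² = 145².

Compute a² + b² = 17² + 144² = 289 + 20736 = 21025
Compute c² = 145² = 21025
Since 21025 = 21025, confirmed.

Yes, it is a Pythagorean triple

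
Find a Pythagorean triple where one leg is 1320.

We need the other leg and hypotenuse such that 1320² + x² = c².
Take x = 1558, c = 2042: 1320² + 1558² = 1742400 + 2427364 = 4169764 = 2042² ✓
Triple: (1558, 1320, 2042)

(1558, 1320, 2042)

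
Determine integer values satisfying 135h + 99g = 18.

Step 1: Check solvability.
gcd(135, 99) = 9
Since 9 divides 18, solutions exist.

Step 2: Apply extended Euclidean algorithm to find gcd.
We find integers such that 135*x0 + 99*y0 = 9

Step 3: Scale the particular solution.
Multiply by 18/9 = 2:
h = 6, g = -8

Step 4: Verify.
135*(6) + 99*(-8) = 18 = 18 ✓

h = 6, g = -8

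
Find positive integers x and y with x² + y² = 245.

We need to find integers x, y > 0 such that x² + y² = 245.
Trying x = 7: y² = 245 - 7² = 245 - 49 = 196
y = 14
Check: 7² + 14² = 49 + 196 = 245 ✓

245 = 7² + 14²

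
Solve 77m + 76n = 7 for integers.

Step 1: Check solvability.
gcd(77, 76) = 1
Since 1 divides 7, solutions exist.

Step 2: Apply extended Euclidean algorithm to find gcd.
We find integers such that 77*x0 + 76*y0 = 1

Step 3: Scale the particular solution.
Multiply by 7/1 = 7:
m = 7, n = -7

Step 4: Verify.
77*(7) + 76*(-7) = 7 = 7 ✓

m = 7, n = -7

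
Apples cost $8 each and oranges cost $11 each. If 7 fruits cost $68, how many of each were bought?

Let a = apples, o = oranges.
a + o = 7
8a + 11o = 68
Substitute o = 7 - a:
8a + 11(7 - a) = 68
(8 - 11)a = 68 - 77
-3a = -9
a = 3, o = 7 - 3 = 4

Apples: 3, Oranges: 4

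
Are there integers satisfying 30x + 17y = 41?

Step 1: Compute gcd(30, 17).
gcd(30, 17) = 1

Step 2: Check divisibility.
Does 1 divide 41? 41 = 1 x 41, so yes.

By the theorem on linear Diophantine equations, 30x + 17y = 41 has integer solutions if and only if gcd(30, 17) divides 41. Since 1 | 41, solutions exist.

Yes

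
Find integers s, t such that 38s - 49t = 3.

Step 1: Check solvability.
gcd(38, 49) = 1
Since 1 divides 3, solutions exist.

Step 2: Apply extended Euclidean algorithm to find gcd.
We find integers such that 38*x0 + 49*y0 = 1

Step 3: Scale the particular solution.
Multiply by 3/1 = 3:
s = -27, t = -21

Step 4: Verify.
38*(-27) - 49*(-21) = 3 = 3 ✓

s = -27, t = -21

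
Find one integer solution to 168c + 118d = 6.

Step 1: Check solvability.
gcd(168, 118) = 2
Since 2 divides 6, solutions exist.

Step 2: Apply extended Euclidean algorithm to find gcd.
We find integers such that 168*x0 + 118*y0 = 2

Step 3: Scale the particular solution.
Multiply by 6/2 = 3:
c = 78, d = -111

Step 4: Verify.
168*(78) + 118*(-111) = 6 = 6 ✓

c = 78, d = -111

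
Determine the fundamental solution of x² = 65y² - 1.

We need x² = 65y² - 1. Try successive y:
y = 1: x² = 65·1² - 1 = 64 = 8² ✓
Check: 8² - 65·1² = 64 - 65 = -1 ✓

x = 8, y = 1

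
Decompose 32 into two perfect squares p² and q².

We need to find integers p, q > 0 such that p² + q² = 32.
Trying p = 4: q² = 32 - 4² = 32 - 16 = 16
q = 4
Check: 4² + 4² = 16 + 16 = 32 ✓

32 = 4² + 4²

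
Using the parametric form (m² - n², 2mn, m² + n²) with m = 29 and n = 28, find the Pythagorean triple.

a = m² - n² = 29² - 28² = 841 - 784 = 57
b = 2mn = 2·29·28 = 1624
c = m² + n² = 841 + 784 = 1625
Verify: 57² + 1624² = 3249 + 2637376 = 2640625 = 1625² ✓

(57, 1624, 1625)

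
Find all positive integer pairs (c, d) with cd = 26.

The positive divisors of 26 are: 1, 2, 13, 26.
Each divisor d gives the pair (d, 26/d):
(1, 26), (2, 13), (13, 2), (26, 1)

(1, 26), (2, 13), (13, 2), (26, 1)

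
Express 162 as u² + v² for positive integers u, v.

We need to find integers u, v > 0 such that u² + v² = 162.
Trying u = 9: v² = 162 - 9² = 162 - 81 = 81
v = 9
Check: 9² + 9² = 81 + 81 = 162 ✓

162 = 9² + 9²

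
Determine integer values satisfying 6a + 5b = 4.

Step 1: Check solvability.
gcd(6, 5) = 1
Since 1 divides 4, solutions exist.

Step 2: Apply extended Euclidean algorithm to find gcd.
We find integers such that 6*x0 + 5*y0 = 1

Step 3: Scale the particular solution.
Multiply by 4/1 = 4:
a = 4, b = -4

Step 4: Verify.
6*(4) + 5*(-4) = 4 = 4 ✓

a = 4, b = -4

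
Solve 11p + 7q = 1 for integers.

Step 1: Check solvability.
gcd(11, 7) = 1
Since 1 divides 1, solutions exist.

Step 2: Apply extended Euclidean algorithm to find gcd.
We find integers such that 11*x0 + 7*y0 = 1

Step 3: Scale the particular solution.
Multiply by 1/1 = 1:
p = 2, q = -3

Step 4: Verify.
11*(2) + 7*(-3) = 1 = 1 ✓

p = 2, q = -3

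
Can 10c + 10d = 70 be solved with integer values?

Step 1: Compute gcd(10, 10).
gcd(10, 10) = 10

Step 2: Check divisibility.
Does 10 divide 70? 70 = 10 x 7, so yes.

By the theorem on linear Diophantine equations, 10c + 10d = 70 has integer solutions if and only if gcd(10, 10) divides 70. Since 10 | 70, solutions exist.

Yes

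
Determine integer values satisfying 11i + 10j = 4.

Step 1: Check solvability.
gcd(11, 10) = 1
Since 1 divides 4, solutions exist.

Step 2: Apply extended Euclidean algorithm to find gcd.
We find integers such that 11*x0 + 10*y0 = 1

Step 3: Scale the particular solution.
Multiply by 4/1 = 4:
i = 4, j = -4

Step 4: Verify.
11*(4) + 10*(-4) = 4 = 4 ✓

i = 4, j = -4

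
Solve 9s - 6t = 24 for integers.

Step 1: Check solvability.
gcd(9, 6) = 3
Since 3 divides 24, solutions exist.

Step 2: Apply extended Euclidean algorithm to find gcd.
We find integers such that 9*x0 + 6*y0 = 3

Step 3: Scale the particular solution.
Multiply by 24/3 = 8:
s = 8, t = 8

Step 4: Verify.
9*(8) - 6*(8) = 24 = 24 ✓

s = 8, t = 8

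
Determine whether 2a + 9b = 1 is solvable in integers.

Step 1: Compute gcd(2, 9).
gcd(2, 9) = 1

Step 2: Check divisibility.
Does 1 divide 1? 1 = 1 x 1, so yes.

By the theorem on linear Diophantine equations, 2a + 9b = 1 has integer solutions if and only if gcd(2, 9) divides 1. Since 1 | 1, solutions exist.

Yes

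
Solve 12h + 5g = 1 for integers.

Step 1: Check solvability.
gcd(12, 5) = 1
Since 1 divides 1, solutions exist.

Step 2: Apply extended Euclidean algorithm to find gcd.
We find integers such that 12*x0 + 5*y0 = 1

Step 3: Scale the particular solution.
Multiply by 1/1 = 1:
h = -2, g = 5

Step 4: Verify.
12*(-2) + 5*(5) = 1 = 1 ✓

h = -2, g = 5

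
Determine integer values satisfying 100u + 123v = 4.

Step 1: Check solvability.
gcd(100, 123) = 1
Since 1 divides 4, solutions exist.

Step 2: Apply extended Euclidean algorithm to find gcd.
We find integers such that 100*x0 + 123*y0 = 1

Step 3: Scale the particular solution.
Multiply by 4/1 = 4:
u = 64, v = -52

Step 4: Verify.
100*(64) + 123*(-52) = 4 = 4 ✓

u = 64, v = -52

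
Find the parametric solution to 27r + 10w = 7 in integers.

Step 1: Compute gcd(27, 10) = 1.
Since 1 divides 7, solutions exist.

Step 2: Find a particular solution using extended Euclidean algorithm.
We get r₀ = 21, w₀ = -56.
Check: 27*21 + 10*-56 = 7 = 7 ✓

Step 3: Write the general solution.
r = 21 + (10/1)t = 21 + 10t
w = -56 - (27/1)t = -56 - 27t
for any integer t.

r = 21 + 10t, w = -56 - 27t for integer t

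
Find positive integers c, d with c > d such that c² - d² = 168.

Factor: c² - d² = (c+d)(c-d) = 168.
We need two factors of 168 with the same parity.
Use c+d = 84 and c-d = 2 (product 84·2 = 168).
Adding: 2c = 86, so c = 43.
Subtracting: 2d = 82, so d = 41.
Check: 43² - 41² = 1849 - 1681 = 168 ✓

c = 43, d = 41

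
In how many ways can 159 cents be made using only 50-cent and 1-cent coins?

We need non-negative integers (x, y) with 50x + 1y = 159.
For each x from 0 to 3, check if (159 - 50x) is a non-negative multiple of 1.
Solutions (x, y): (0,159), (1,109), (2,59), (3,9)
Count: 4

4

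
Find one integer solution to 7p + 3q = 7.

Step 1: Check solvability.
gcd(7, 3) = 1
Since 1 divides 7, solutions exist.

Step 2: Apply extended Euclidean algorithm to find gcd.
We find integers such that 7*x0 + 3*y0 = 1

Step 3: Scale the particular solution.
Multiply by 7/1 = 7:
p = 7, q = -14

Step 4: Verify.
7*(7) + 3*(-14) = 7 = 7 ✓

p = 7, q = -14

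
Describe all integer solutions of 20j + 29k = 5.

Step 1: Compute gcd(20, 29) = 1.
Since 1 divides 5, solutions exist.

Step 2: Find a particular solution using extended Euclidean algorithm.
We get j₀ = -65, k₀ = 45.
Check: 20*-65 + 29*45 = 5 = 5 ✓

Step 3: Write the general solution.
j = -65 + (29/1)t = -65 + 29t
k = 45 - (20/1)t = 45 - 20t
for any integer t.

j = -65 + 29t, k = 45 - 20t for integer t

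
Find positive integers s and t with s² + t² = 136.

We need to find integers s, t > 0 such that s² + t² = 136.
Trying s = 6: t² = 136 - 6² = 136 - 36 = 100
t = 10
Check: 6² + 10² = 36 + 100 = 136 ✓

136 = 6² + 10²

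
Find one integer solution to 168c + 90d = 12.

Step 1: Check solvability.
gcd(168, 90) = 6
Since 6 divides 12, solutions exist.

Step 2: Apply extended Euclidean algorithm to find gcd.
We find integers such that 168*x0 + 90*y0 = 6

Step 3: Scale the particular solution.
Multiply by 12/6 = 2:
c = 14, d = -26

Step 4: Verify.
168*(14) + 90*(-26) = 12 = 12 ✓

c = 14, d = -26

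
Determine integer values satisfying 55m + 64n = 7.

Step 1: Check solvability.
gcd(55, 64) = 1
Since 1 divides 7, solutions exist.

Step 2: Apply extended Euclidean algorithm to find gcd.
We find integers such that 55*x0 + 64*y0 = 1

Step 3: Scale the particular solution.
Multiply by 7/1 = 7:
m = 49, n = -42

Step 4: Verify.
55*(49) + 64*(-42) = 7 = 7 ✓

m = 49, n = -42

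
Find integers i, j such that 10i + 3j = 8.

Step 1: Check solvability.
gcd(10, 3) = 1
Since 1 divides 8, solutions exist.

Step 2: Apply extended Euclidean algorithm to find gcd.
We find integers such that 10*x0 + 3*y0 = 1

Step 3: Scale the particular solution.
Multiply by 8/1 = 8:
i = 8, j = -24

Step 4: Verify.
10*(8) + 3*(-24) = 8 = 8 ✓

i = 8, j = -24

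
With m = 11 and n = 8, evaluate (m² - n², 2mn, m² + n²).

a = m² - n² = 121 - 64 = 57
b = 2mn = 2·11·8 = 176
c = m² + n² = 121 + 64 = 185
Verify: 57² + 176² = 3249 + 30976 = 34225 = 185² ✓

(57, 176, 185)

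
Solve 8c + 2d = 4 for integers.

Step 1: Check solvability.
gcd(8, 2) = 2
Since 2 divides 4, solutions exist.

Step 2: Apply extended Euclidean algorithm to find gcd.
We find integers such that 8*x0 + 2*y0 = 2

Step 3: Scale the particular solution.
Multiply by 4/2 = 2:
c = 0, d = 2

Step 4: Verify.
8*(0) + 2*(2) = 4 = 4 ✓

c = 0, d = 2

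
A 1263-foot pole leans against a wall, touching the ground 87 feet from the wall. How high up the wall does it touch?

The ladder, wall, and ground form a right triangle with hypotenuse 1263 and one leg 87.
By the Pythagorean theorem: h² = 1263² - 87² = 1595169 - 7569 = 1587600
h = √1587600 = 1260 feet

1260 feet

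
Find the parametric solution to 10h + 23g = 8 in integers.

Step 1: Compute gcd(10, 23) = 1.
Since 1 divides 8, solutions exist.

Step 2: Find a particular solution using extended Euclidean algorithm.
We get h₀ = 56, g₀ = -24.
Check: 10*56 + 23*-24 = 8 = 8 ✓

Step 3: Write the general solution.
h = 56 + (23/1)t = 56 + 23t
g = -24 - (10/1)t = -24 - 10t
for any integer t.

h = 56 + 23t, g = -24 - 10t for integer t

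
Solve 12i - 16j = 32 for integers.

Step 1: Check solvability.
gcd(12, 16) = 4
Since 4 divides 32, solutions exist.

Step 2: Apply extended Euclidean algorithm to find gcd.
We find integers such that 12*x0 + 16*y0 = 4

Step 3: Scale the particular solution.
Multiply by 32/4 = 8:
i = -8, j = -8

Step 4: Verify.
12*(-8) - 16*(-8) = 32 = 32 ✓

i = -8, j = -8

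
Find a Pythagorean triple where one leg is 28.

We need the other leg and hypotenuse such that 28² + x² = c².
Take x = 195, c = 197: 28² + 195² = 784 + 38025 = 38809 = 197² ✓
Triple: (195, 28, 197)

(195, 28, 197)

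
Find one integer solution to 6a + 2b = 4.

Step 1: Check solvability.
gcd(6, 2) = 2
Since 2 divides 4, solutions exist.

Step 2: Apply extended Euclidean algorithm to find gcd.
We find integers such that 6*x0 + 2*y0 = 2

Step 3: Scale the particular solution.
Multiply by 4/2 = 2:
a = 0, b = 2

Step 4: Verify.
6*(0) + 2*(2) = 4 = 4 ✓

a = 0, b = 2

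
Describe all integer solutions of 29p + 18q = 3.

Step 1: Compute gcd(29, 18) = 1.
Since 1 divides 3, solutions exist.

Step 2: Find a particular solution using extended Euclidean algorithm.
We get p₀ = 15, q₀ = -24.
Check: 29*15 + 18*-24 = 3 = 3 ✓

Step 3: Write the general solution.
p = 15 + (18/1)t = 15 + 18t
q = -24 - (29/1)t = -24 - 29t
for any integer t.

p = 15 + 18t, q = -24 - 29t for integer t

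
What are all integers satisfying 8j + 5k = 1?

Step 1: Compute gcd(8, 5) = 1.
Since 1 divides 1, solutions exist.

Step 2: Find a particular solution using extended Euclidean algorithm.
We get j₀ = 2, k₀ = -3.
Check: 8*2 + 5*-3 = 1 = 1 ✓

Step 3: Write the general solution.
j = 2 + (5/1)t = 2 + 5t
k = -3 - (8/1)t = -3 - 8t
for any integer t.

j = 2 + 5t, k = -3 - 8t for integer t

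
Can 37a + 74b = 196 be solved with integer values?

Step 1: Compute gcd(37, 74).
gcd(37, 74) = 37

Step 2: Check divisibility.
Does 37 divide 196? 196 = 37 x 5 + 11, so no.

By the theorem on linear Diophantine equations, 37a + 74b = 196 has integer solutions if and only if gcd(37, 74) divides 196. Since 37 does not divide 196, no solutions exist.

No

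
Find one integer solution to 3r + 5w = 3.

Step 1: Check solvability.
gcd(3, 5) = 1
Since 1 divides 3, solutions exist.

Step 2: Apply extended Euclidean algorithm to find gcd.
We find integers such that 3*x0 + 5*y0 = 1

Step 3: Scale the particular solution.
Multiply by 3/1 = 3:
r = 6, w = -3

Step 4: Verify.
3*(6) + 5*(-3) = 3 = 3 ✓

r = 6, w = -3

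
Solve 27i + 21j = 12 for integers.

Step 1: Check solvability.
gcd(27, 21) = 3
Since 3 divides 12, solutions exist.

Step 2: Apply extended Euclidean algorithm to find gcd.
We find integers such that 27*x0 + 21*y0 = 3

Step 3: Scale the particular solution.
Multiply by 12/3 = 4:
i = -12, j = 16

Step 4: Verify.
27*(-12) + 21*(16) = 12 = 12 ✓

i = -12, j = 16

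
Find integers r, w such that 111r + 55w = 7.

Step 1: Check solvability.
gcd(111, 55) = 1
Since 1 divides 7, solutions exist.

Step 2: Apply extended Euclidean algorithm to find gcd.
We find integers such that 111*x0 + 55*y0 = 1

Step 3: Scale the particular solution.
Multiply by 7/1 = 7:
r = 7, w = -14

Step 4: Verify.
111*(7) + 55*(-14) = 7 = 7 ✓

r = 7, w = -14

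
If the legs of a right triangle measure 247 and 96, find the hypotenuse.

c² = a² + b² = 247² + 96² = 61009 + 9216 = 70225
c = 265

265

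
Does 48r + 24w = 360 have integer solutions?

Step 1: Compute gcd(48, 24).
gcd(48, 24) = 24

Step 2: Check divisibility.
Does 24 divide 360? 360 = 24 x 15, so yes.

By the theorem on linear Diophantine equations, 48r + 24w = 360 has integer solutions if and only if gcd(48, 24) divides 360. Since 24 | 360, solutions exist.

Yes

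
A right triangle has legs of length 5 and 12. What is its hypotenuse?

c² = a² + b² = 5² + 12² = 25 + 144 = 169
c = 13

13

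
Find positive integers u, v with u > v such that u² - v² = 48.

Factor: u² - v² = (u+v)(u-v) = 48.
We need two factors of 48 with the same parity.
Use u+v = 24 and u-v = 2 (product 24·2 = 48).
Adding: 2u = 26, so u = 13.
Subtracting: 2v = 22, so v = 11.
Check: 13² - 11² = 169 - 121 = 48 ✓

u = 13, v = 11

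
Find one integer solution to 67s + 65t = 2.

Step 1: Check solvability.
gcd(67, 65) = 1
Since 1 divides 2, solutions exist.

Step 2: Apply extended Euclidean algorithm to find gcd.
We find integers such that 67*x0 + 65*y0 = 1

Step 3: Scale the particular solution.
Multiply by 2/1 = 2:
s = -64, t = 66

Step 4: Verify.
67*(-64) + 65*(66) = 2 = 2 ✓

s = -64, t = 66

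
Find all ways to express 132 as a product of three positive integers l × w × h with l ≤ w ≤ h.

Iterate l from 1 to ⌊132^(1/3)⌋. For each l dividing 132, iterate w ≥ l with w dividing 132/l, and set h = 132/(l·w).
Triples found (10): (1×1×132), (1×2×66), (1×3×44), (1×4×33), (1×6×22), (1×11×12), (2×2×33), (2×3×22), (2×6×11), (3×4×11)

(1×1×132), (1×2×66), (1×3×44), (1×4×33), (1×6×22), (1×11×12), (2×2×33), (2×3×22), (2×6×11), (3×4×11)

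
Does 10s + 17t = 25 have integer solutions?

Step 1: Compute gcd(10, 17).
gcd(10, 17) = 1

Step 2: Check divisibility.
Does 1 divide 25? 25 = 1 x 25, so yes.

By the theorem on linear Diophantine equations, 10s + 17t = 25 has integer solutions if and only if gcd(10, 17) divides 25. Since 1 | 25, solutions exist.

Yes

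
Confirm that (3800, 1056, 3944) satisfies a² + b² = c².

Compute a² + b² = 3800² + 1056² = 14440000 + 1115136 = 15555136
Compute c² = 3944² = 15555136
Since 15555136 = 15555136, confirmed.

Yes, it is a Pythagorean triple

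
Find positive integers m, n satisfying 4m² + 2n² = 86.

Try small values of m and check whether (86 - 4m²)/2 is a perfect square.
m = 3: 4·3² = 36, so 2n² = 86 - 36 = 50, giving n² = 25, n = 5.
Check: 4·3² + 2·5² = 36 + 50 = 86 ✓

m = 3, n = 5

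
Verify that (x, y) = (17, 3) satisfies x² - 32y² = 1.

Compute x² = 17² = 289
Compute 32y² = 32·3² = 32·9 = 288
x² - 32y² = 289 - 288 = 1
Since this equals 1, (17, 3) is a solution.

Yes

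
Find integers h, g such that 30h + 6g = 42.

Step 1: Check solvability.
gcd(30, 6) = 6
Since 6 divides 42, solutions exist.

Step 2: Apply extended Euclidean algorithm to find gcd.
We find integers such that 30*x0 + 6*y0 = 6

Step 3: Scale the particular solution.
Multiply by 42/6 = 7:
h = 0, g = 7

Step 4: Verify.
30*(0) + 6*(7) = 42 = 42 ✓

h = 0, g = 7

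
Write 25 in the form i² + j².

We need to find integers i, j > 0 such that i² + j² = 25.
Trying i = 3: j² = 25 - 3² = 25 - 9 = 16
j = 4
Check: 3² + 4² = 9 + 16 = 25 ✓

25 = 3² + 4²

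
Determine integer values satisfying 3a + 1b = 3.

Step 1: Check solvability.
gcd(3, 1) = 1
Since 1 divides 3, solutions exist.

Step 2: Apply extended Euclidean algorithm to find gcd.
We find integers such that 3*x0 + 1*y0 = 1

Step 3: Scale the particular solution.
Multiply by 3/1 = 3:
a = 0, b = 3

Step 4: Verify.
3*(0) + 1*(3) = 3 = 3 ✓

a = 0, b = 3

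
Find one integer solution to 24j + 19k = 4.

Step 1: Check solvability.
gcd(24, 19) = 1
Since 1 divides 4, solutions exist.

Step 2: Apply extended Euclidean algorithm to find gcd.
We find integers such that 24*x0 + 19*y0 = 1

Step 3: Scale the particular solution.
Multiply by 4/1 = 4:
j = 16, k = -20

Step 4: Verify.
24*(16) + 19*(-20) = 4 = 4 ✓

j = 16, k = -20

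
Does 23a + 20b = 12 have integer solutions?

Step 1: Compute gcd(23, 20).
gcd(23, 20) = 1

Step 2: Check divisibility.
Does 1 divide 12? 12 = 1 x 12, so yes.

By the theorem on linear Diophantine equations, 23a + 20b = 12 has integer solutions if and only if gcd(23, 20) divides 12. Since 1 | 12, solutions exist.

Yes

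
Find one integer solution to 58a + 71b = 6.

Step 1: Check solvability.
gcd(58, 71) = 1
Since 1 divides 6, solutions exist.

Step 2: Apply extended Euclidean algorithm to find gcd.
We find integers such that 58*x0 + 71*y0 = 1

Step 3: Scale the particular solution.
Multiply by 6/1 = 6:
a = -66, b = 54

Step 4: Verify.
58*(-66) + 71*(54) = 6 = 6 ✓

a = -66, b = 54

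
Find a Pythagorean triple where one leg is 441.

We need the other leg and hypotenuse such that 441² + x² = c².
Take x = 1160, c = 1241: 441² + 1160² = 194481 + 1345600 = 1540081 = 1241² ✓
Triple: (441, 1160, 1241)

(441, 1160, 1241)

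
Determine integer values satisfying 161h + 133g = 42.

Step 1: Check solvability.
gcd(161, 133) = 7
Since 7 divides 42, solutions exist.

Step 2: Apply extended Euclidean algorithm to find gcd.
We find integers such that 161*x0 + 133*y0 = 7

Step 3: Scale the particular solution.
Multiply by 42/7 = 6:
h = 30, g = -36

Step 4: Verify.
161*(30) + 133*(-36) = 42 = 42 ✓

h = 30, g = -36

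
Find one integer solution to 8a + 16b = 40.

Step 1: Check solvability.
gcd(8, 16) = 8
Since 8 divides 40, solutions exist.

Step 2: Apply extended Euclidean algorithm to find gcd.
We find integers such that 8*x0 + 16*y0 = 8

Step 3: Scale the particular solution.
Multiply by 40/8 = 5:
a = 5, b = 0

Step 4: Verify.
8*(5) + 16*(0) = 40 = 40 ✓

a = 5, b = 0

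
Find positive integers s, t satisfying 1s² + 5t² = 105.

Try small values of s and check whether (105 - 1s²)/5 is a perfect square.
s = 10: 1·10² = 100, so 5t² = 105 - 100 = 5, giving t² = 1, t = 1.
Check: 1·10² + 5·1² = 100 + 5 = 105 ✓

s = 10, t = 1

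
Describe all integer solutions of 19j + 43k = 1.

Step 1: Compute gcd(19, 43) = 1.
Since 1 divides 1, solutions exist.

Step 2: Find a particular solution using extended Euclidean algorithm.
We get j₀ = -9, k₀ = 4.
Check: 19*-9 + 43*4 = 1 = 1 ✓

Step 3: Write the general solution.
j = -9 + (43/1)t = -9 + 43t
k = 4 - (19/1)t = 4 - 19t
for any integer t.

j = -9 + 43t, k = 4 - 19t for integer t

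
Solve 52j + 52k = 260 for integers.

Step 1: Check solvability.
gcd(52, 52) = 52
Since 52 divides 260, solutions exist.

Step 2: Apply extended Euclidean algorithm to find gcd.
We find integers such that 52*x0 + 52*y0 = 52

Step 3: Scale the particular solution.
Multiply by 260/52 = 5:
j = 0, k = 5

Step 4: Verify.
52*(0) + 52*(5) = 260 = 260 ✓

j = 0, k = 5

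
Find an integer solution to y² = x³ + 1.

Try small integer x values and check whether x³ + 1 is a perfect square.
x = 2: x³ + 1 = 2³ + 1 = 8 + 1 = 9
Is 9 a perfect square? 3² = 9 ✓
So (x, y) = (2, 3) is a solution.

x = 2, y = 3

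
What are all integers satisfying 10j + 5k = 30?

Step 1: Compute gcd(10, 5) = 5.
Since 5 divides 30, solutions exist.

Step 2: Find a particular solution using extended Euclidean algorithm.
We get j₀ = 0, k₀ = 6.
Check: 10*0 + 5*6 = 30 = 30 ✓

Step 3: Write the general solution.
j = 0 + (5/5)t = 0 + 1t
k = 6 - (10/5)t = 6 - 2t
for any integer t.

j = 0 + 1t, k = 6 - 2t for integer t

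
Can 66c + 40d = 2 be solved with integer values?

Step 1: Compute gcd(66, 40).
gcd(66, 40) = 2

Step 2: Check divisibility.
Does 2 divide 2? 2 = 2 x 1, so yes.

By the theorem on linear Diophantine equations, 66c + 40d = 2 has integer solutions if and only if gcd(66, 40) divides 2. Since 2 | 2, solutions exist.

Yes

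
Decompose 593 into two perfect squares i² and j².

We need to find integers i, j > 0 such that i² + j² = 593.
Trying i = 8: j² = 593 - 8² = 593 - 64 = 529
j = 23
Check: 8² + 23² = 64 + 529 = 593 ✓

593 = 8² + 23²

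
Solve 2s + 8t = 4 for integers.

Step 1: Check solvability.
gcd(2, 8) = 2
Since 2 divides 4, solutions exist.

Step 2: Apply extended Euclidean algorithm to find gcd.
We find integers such that 2*x0 + 8*y0 = 2

Step 3: Scale the particular solution.
Multiply by 4/2 = 2:
s = 2, t = 0

Step 4: Verify.
2*(2) + 8*(0) = 4 = 4 ✓

s = 2, t = 0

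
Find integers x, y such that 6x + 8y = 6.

Step 1: Check solvability.
gcd(6, 8) = 2
Since 2 divides 6, solutions exist.

Step 2: Apply extended Euclidean algorithm to find gcd.
We find integers such that 6*x0 + 8*y0 = 2

Step 3: Scale the particular solution.
Multiply by 6/2 = 3:
x = -3, y = 3

Step 4: Verify.
6*(-3) + 8*(3) = 6 = 6 ✓

x = -3, y = 3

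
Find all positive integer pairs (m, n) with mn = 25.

The positive divisors of 25 are: 1, 5, 25.
Each divisor d gives the pair (d, 25/d):
(1, 25), (5, 5), (25, 1)

(1, 25), (5, 5), (25, 1)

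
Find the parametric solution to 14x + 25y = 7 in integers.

Step 1: Compute gcd(14, 25) = 1.
Since 1 divides 7, solutions exist.

Step 2: Find a particular solution using extended Euclidean algorithm.
We get x₀ = 63, y₀ = -35.
Check: 14*63 + 25*-35 = 7 = 7 ✓

Step 3: Write the general solution.
x = 63 + (25/1)t = 63 + 25t
y = -35 - (14/1)t = -35 - 14t
for any integer t.

x = 63 + 25t, y = -35 - 14t for integer t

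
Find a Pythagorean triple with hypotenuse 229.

We need a² + b² = 229² = 52441.
Trying: 221² + 60² = 48841 + 3600 = 52441 ✓

(221, 60, 229)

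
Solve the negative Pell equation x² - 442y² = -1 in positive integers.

We need x² = 442y² - 1. Try successive y:
y = 1: x² = 442·1² - 1 = 441 = 21² ✓
Check: 21² - 442·1² = 441 - 442 = -1 ✓

x = 21, y = 1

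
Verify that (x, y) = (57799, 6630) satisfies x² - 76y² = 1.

Compute x² = 57799² = 3340724401
Compute 76y² = 76·6630² = 76·43956900 = 3340724400
x² - 76y² = 3340724401 - 3340724400 = 1
Since this equals 1, (57799, 6630) is a solution.

Yes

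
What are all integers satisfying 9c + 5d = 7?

Step 1: Compute gcd(9, 5) = 1.
Since 1 divides 7, solutions exist.

Step 2: Find a particular solution using extended Euclidean algorithm.
We get c₀ = -7, d₀ = 14.
Check: 9*-7 + 5*14 = 7 = 7 ✓

Step 3: Write the general solution.
c = -7 + (5/1)t = -7 + 5t
d = 14 - (9/1)t = 14 - 9t
for any integer t.

c = -7 + 5t, d = 14 - 9t for integer t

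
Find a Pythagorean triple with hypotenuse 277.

We need a² + b² = 277² = 76729.
Trying: 115² + 252² = 13225 + 63504 = 76729 ✓

(115, 252, 277)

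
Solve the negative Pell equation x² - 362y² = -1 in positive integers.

We need x² = 362y² - 1. Try successive y:
y = 1: x² = 362·1² - 1 = 361 = 19² ✓
Check: 19² - 362·1² = 361 - 362 = -1 ✓

x = 19, y = 1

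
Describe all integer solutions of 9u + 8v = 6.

Step 1: Compute gcd(9, 8) = 1.
Since 1 divides 6, solutions exist.

Step 2: Find a particular solution using extended Euclidean algorithm.
We get u₀ = 6, v₀ = -6.
Check: 9*6 + 8*-6 = 6 = 6 ✓

Step 3: Write the general solution.
u = 6 + (8/1)t = 6 + 8t
v = -6 - (9/1)t = -6 - 9t
for any integer t.

u = 6 + 8t, v = -6 - 9t for integer t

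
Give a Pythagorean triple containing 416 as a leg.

We need the other leg and hypotenuse such that 416² + x² = c².
Take x = 87, c = 425: 416² + 87² = 173056 + 7569 = 180625 = 425² ✓
Triple: (87, 416, 425)

(87, 416, 425)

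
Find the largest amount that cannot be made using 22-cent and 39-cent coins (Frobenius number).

For two coprime denominations a and b, the Frobenius number (largest value not representable as a non-negative combination) is ab - a - b.
Here gcd(22, 39) = 1, so they are coprime.
F(22, 39) = 22·39 - 22 - 39 = 858 - 61 = 797

797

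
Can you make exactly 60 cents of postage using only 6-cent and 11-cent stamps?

We need non-negative x, y with 6x + 11y = 60.
gcd(6, 11) = 1 divides 60, so integer solutions exist.
Search for a non-negative one: x = 10 gives 11y = 60 - 60 = 0, so y = 0.
Check: 6·10 + 11·0 = 60 ✓

Yes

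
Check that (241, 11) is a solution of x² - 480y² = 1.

Compute x² = 241² = 58081
Compute 480y² = 480·11² = 480·121 = 58080
x² - 480y² = 58081 - 58080 = 1
Since this equals 1, (241, 11) is a solution.

Yes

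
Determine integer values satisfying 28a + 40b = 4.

Step 1: Check solvability.
gcd(28, 40) = 4
Since 4 divides 4, solutions exist.

Step 2: Apply extended Euclidean algorithm to find gcd.
We find integers such that 28*x0 + 40*y0 = 4

Step 3: Scale the particular solution.
Multiply by 4/4 = 1:
a = 3, b = -2

Step 4: Verify.
28*(3) + 40*(-2) = 4 = 4 ✓

a = 3, b = -2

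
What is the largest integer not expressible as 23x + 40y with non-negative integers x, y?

For two coprime denominations a and b, the Frobenius number (largest value not representable as a non-negative combination) is ab - a - b.
Here gcd(23, 40) = 1, so they are coprime.
F(23, 40) = 23·40 - 23 - 40 = 920 - 63 = 857

857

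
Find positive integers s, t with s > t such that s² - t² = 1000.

Factor: s² - t² = (s+t)(s-t) = 1000.
We need two factors of 1000 with the same parity.
Use s+t = 500 and s-t = 2 (product 500·2 = 1000).
Adding: 2s = 502, so s = 251.
Subtracting: 2t = 498, so t = 249.
Check: 251² - 249² = 63001 - 62001 = 1000 ✓

s = 251, t = 249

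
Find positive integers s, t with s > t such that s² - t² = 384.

Factor: s² - t² = (s+t)(s-t) = 384.
We need two factors of 384 with the same parity.
Use s+t = 192 and s-t = 2 (product 192·2 = 384).
Adding: 2s = 194, so s = 97.
Subtracting: 2t = 190, so t = 95.
Check: 97² - 95² = 9409 - 9025 = 384 ✓

s = 97, t = 95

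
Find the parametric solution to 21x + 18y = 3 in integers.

Step 1: Compute gcd(21, 18) = 3.
Since 3 divides 3, solutions exist.

Step 2: Find a particular solution using extended Euclidean algorithm.
We get x₀ = 1, y₀ = -1.
Check: 21*1 + 18*-1 = 3 = 3 ✓

Step 3: Write the general solution.
x = 1 + (18/3)t = 1 + 6t
y = -1 - (21/3)t = -1 - 7t
for any integer t.

x = 1 + 6t, y = -1 - 7t for integer t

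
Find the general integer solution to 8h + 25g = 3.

Step 1: Compute gcd(8, 25) = 1.
Since 1 divides 3, solutions exist.

Step 2: Find a particular solution using extended Euclidean algorithm.
We get h₀ = -9, g₀ = 3.
Check: 8*-9 + 25*3 = 3 = 3 ✓

Step 3: Write the general solution.
h = -9 + (25/1)t = -9 + 25t
g = 3 - (8/1)t = 3 - 8t
for any integer t.

h = -9 + 25t, g = 3 - 8t for integer t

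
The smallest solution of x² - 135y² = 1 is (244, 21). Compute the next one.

Solutions to x² - Dy² = 1 are generated by powers of (x₀ + y₀√D).
The next solution satisfies x₁ + y₁√135 = (x₀ + y₀√135)², giving:
x₁ = x₀² + 135y₀² = 244² + 135·21² = 59536 + 59535 = 119071
y₁ = 2x₀y₀ = 2·244·21 = 10248

Verify: 119071² - 135·10248² = 14177903041 - 14177903040 = 1 ✓

x = 119071, y = 10248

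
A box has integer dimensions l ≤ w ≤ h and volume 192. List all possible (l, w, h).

Iterate l from 1 to ⌊192^(1/3)⌋. For each l dividing 192, iterate w ≥ l with w dividing 192/l, and set h = 192/(l·w).
Triples found (16): (1×1×192), (1×2×96), (1×3×64), (1×4×48), (1×6×32), (1×8×24), (1×12×16), (2×2×48), (2×3×32), (2×4×24), (2×6×16), (2×8×12), (3×4×16), (3×8×8), (4×4×12), (4×6×8)

(1×1×192), (1×2×96), (1×3×64), (1×4×48), (1×6×32), (1×8×24), (1×12×16), (2×2×48), (2×3×32), (2×4×24), (2×6×16), (2×8×12), (3×4×16), (3×8×8), (4×4×12), (4×6×8)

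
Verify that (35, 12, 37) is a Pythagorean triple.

Compute a² + b² = 35² + 12² = 1225 + 144 = 1369
Compute c² = 37² = 1369
Since 1369 = 1369, confirmed.

Yes, it is a Pythagorean triple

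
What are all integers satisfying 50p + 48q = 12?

Step 1: Compute gcd(50, 48) = 2.
Since 2 divides 12, solutions exist.

Step 2: Find a particular solution using extended Euclidean algorithm.
We get p₀ = 6, q₀ = -6.
Check: 50*6 + 48*-6 = 12 = 12 ✓

Step 3: Write the general solution.
p = 6 + (48/2)t = 6 + 24t
q = -6 - (50/2)t = -6 - 25t
for any integer t.

p = 6 + 24t, q = -6 - 25t for integer t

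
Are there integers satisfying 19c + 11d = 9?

Step 1: Compute gcd(19, 11).
gcd(19, 11) = 1

Step 2: Check divisibility.
Does 1 divide 9? 9 = 1 x 9, so yes.

By the theorem on linear Diophantine equations, 19c + 11d = 9 has integer solutions if and only if gcd(19, 11) divides 9. Since 1 | 9, solutions exist.

Yes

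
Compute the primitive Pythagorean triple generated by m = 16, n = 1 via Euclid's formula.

a = m² - n² = 16² - 1² = 256 - 1 = 255
b = 2mn = 2·16·1 = 32
c = m² + n² = 256 + 1 = 257
Verify: 255² + 32² = 65025 + 1024 = 66049 = 257² ✓

(255, 32, 257)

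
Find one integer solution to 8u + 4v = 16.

Step 1: Check solvability.
gcd(8, 4) = 4
Since 4 divides 16, solutions exist.

Step 2: Apply extended Euclidean algorithm to find gcd.
We find integers such that 8*x0 + 4*y0 = 4

Step 3: Scale the particular solution.
Multiply by 16/4 = 4:
u = 0, v = 4

Step 4: Verify.
8*(0) + 4*(4) = 16 = 16 ✓

u = 0, v = 4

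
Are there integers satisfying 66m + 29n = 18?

Step 1: Compute gcd(66, 29).
gcd(66, 29) = 1

Step 2: Check divisibility.
Does 1 divide 18? 18 = 1 x 18, so yes.

By the theorem on linear Diophantine equations, 66m + 29n = 18 has integer solutions if and only if gcd(66, 29) divides 18. Since 1 | 18, solutions exist.

Yes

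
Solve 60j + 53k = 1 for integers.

Step 1: Check solvability.
gcd(60, 53) = 1
Since 1 divides 1, solutions exist.

Step 2: Apply extended Euclidean algorithm to find gcd.
We find integers such that 60*x0 + 53*y0 = 1

Step 3: Scale the particular solution.
Multiply by 1/1 = 1:
j = -15, k = 17

Step 4: Verify.
60*(-15) + 53*(17) = 1 = 1 ✓

j = -15, k = 17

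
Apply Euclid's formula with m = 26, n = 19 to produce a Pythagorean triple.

a = m² - n² = 26² - 19² = 676 - 361 = 315
b = 2mn = 2·26·19 = 988
c = m² + n² = 676 + 361 = 1037
Verify: 315² + 988² = 99225 + 976144 = 1075369 = 1037² ✓

(315, 988, 1037)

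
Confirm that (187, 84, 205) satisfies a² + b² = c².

Compute a² + b² = 187² + 84² = 34969 + 7056 = 42025
Compute c² = 205² = 42025
Since 42025 = 42025, confirmed.

Yes, it is a Pythagorean triple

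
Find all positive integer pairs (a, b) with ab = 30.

The positive divisors of 30 are: 1, 2, 3, 5, 6, 10, 15, 30.
Each divisor d gives the pair (d, 30/d):
(1, 30), (2, 15), (3, 10), (5, 6), (6, 5), (10, 3), (15, 2), (30, 1)

(1, 30), (2, 15), (3, 10), (5, 6), (6, 5), (10, 3), (15, 2), (30, 1)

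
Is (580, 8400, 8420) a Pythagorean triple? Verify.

Compute a² + b² = 580² + 8400² = 336400 + 70560000 = 70896400
Compute c² = 8420² = 70896400
Since 70896400 = 70896400, confirmed.

Yes, it is a Pythagorean triple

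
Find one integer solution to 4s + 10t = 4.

Step 1: Check solvability.
gcd(4, 10) = 2
Since 2 divides 4, solutions exist.

Step 2: Apply extended Euclidean algorithm to find gcd.
We find integers such that 4*x0 + 10*y0 = 2

Step 3: Scale the particular solution.
Multiply by 4/2 = 2:
s = -4, t = 2

Step 4: Verify.
4*(-4) + 10*(2) = 4 = 4 ✓

s = -4, t = 2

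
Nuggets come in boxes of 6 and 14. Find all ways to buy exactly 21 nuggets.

We need non-negative integers (x, y) with 6x + 14y = 21.
For each x in 0..3, check if 21 - 6x is a non-negative multiple of 14.
No x yields an integer y ≥ 0.

No solution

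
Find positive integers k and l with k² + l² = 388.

We need to find integers k, l > 0 such that k² + l² = 388.
Trying k = 8: l² = 388 - 8² = 388 - 64 = 324
l = 18
Check: 8² + 18² = 64 + 324 = 388 ✓

388 = 8² + 18²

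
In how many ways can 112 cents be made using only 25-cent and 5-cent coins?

We need non-negative integers (x, y) with 25x + 5y = 112.
For each x from 0 to 4, check if (112 - 25x) is a non-negative multiple of 5.
Solutions (x, y): none
Count: 0

0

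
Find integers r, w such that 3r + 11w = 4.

Step 1: Check solvability.
gcd(3, 11) = 1
Since 1 divides 4, solutions exist.

Step 2: Apply extended Euclidean algorithm to find gcd.
We find integers such that 3*x0 + 11*y0 = 1

Step 3: Scale the particular solution.
Multiply by 4/1 = 4:
r = 16, w = -4

Step 4: Verify.
3*(16) + 11*(-4) = 4 = 4 ✓

r = 16, w = -4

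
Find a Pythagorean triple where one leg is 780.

We need the other leg and hypotenuse such that 780² + x² = c².
Take x = 3335, c = 3425: 780² + 3335² = 608400 + 11122225 = 11730625 = 3425² ✓
Triple: (3335, 780, 3425)

(3335, 780, 3425)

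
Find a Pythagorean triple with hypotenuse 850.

We need a² + b² = 850² = 722500.
Trying: 174² + 832² = 30276 + 692224 = 722500 ✓

(174, 832, 850)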